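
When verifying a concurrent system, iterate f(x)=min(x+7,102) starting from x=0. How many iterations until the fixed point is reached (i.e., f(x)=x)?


Step 1: x=0, cap=102, increment=7
Step 2: x grows by 7 each step until capped at 102; fixed point is x=102
Step 3: iterations = ceil(102/7) = 15

15


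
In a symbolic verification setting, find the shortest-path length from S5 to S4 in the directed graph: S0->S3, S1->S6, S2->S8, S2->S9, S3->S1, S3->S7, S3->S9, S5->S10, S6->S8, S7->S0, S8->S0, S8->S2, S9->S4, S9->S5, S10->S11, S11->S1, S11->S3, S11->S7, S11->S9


BFS layer-by-layer from S5:
  dist 0: {S5}
  dist 1: {S10}
  dist 2: {S11}
  dist 3: {S1, S3, S7, S9}
  dist 4: {S0, S4, S6}
  -> S4 reached at distance 4
Shortest path length = 4

4


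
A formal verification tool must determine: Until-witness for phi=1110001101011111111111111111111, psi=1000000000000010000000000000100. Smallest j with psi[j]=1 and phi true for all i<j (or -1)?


(phi U psi) at 0: need smallest j with psi[j]=1 and phi[i]=1 for all i in [0,j).
Scan from step 0:
  step 0: psi=1 and phi held for [0,0) -> witness found
Witness step = 0

0


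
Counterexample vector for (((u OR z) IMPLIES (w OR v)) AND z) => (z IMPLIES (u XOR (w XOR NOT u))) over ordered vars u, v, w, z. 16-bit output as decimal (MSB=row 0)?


F1 = (((u OR z) IMPLIES (w OR v)) AND z)
F2 = (z IMPLIES (u XOR (w XOR NOT u)))
Counterexample to F1=>F2 is where F1=1 and F2=0.
Evaluate each row (bits = u,v,w,z, MSB first):
  row 0 [0000]: F1=0 F2=1 -> F1&~F2 -> 0
  row 1 [0001]: F1=0 F2=1 -> F1&~F2 -> 0
  row 2 [0010]: F1=0 F2=1 -> F1&~F2 -> 0
  row 3 [0011]: F1=1 F2=0 -> F1&~F2 -> 1
  row 4 [0100]: F1=0 F2=1 -> F1&~F2 -> 0
  row 5 [0101]: F1=1 F2=1 -> F1&~F2 -> 0
  row 6 [0110]: F1=0 F2=1 -> F1&~F2 -> 0
  row 7 [0111]: F1=1 F2=0 -> F1&~F2 -> 1
  row 8 [1000]: F1=0 F2=1 -> F1&~F2 -> 0
  row 9 [1001]: F1=0 F2=1 -> F1&~F2 -> 0
  row 10 [1010]: F1=0 F2=1 -> F1&~F2 -> 0
  row 11 [1011]: F1=1 F2=0 -> F1&~F2 -> 1
  row 12 [1100]: F1=0 F2=1 -> F1&~F2 -> 0
  row 13 [1101]: F1=1 F2=1 -> F1&~F2 -> 0
  row 14 [1110]: F1=0 F2=1 -> F1&~F2 -> 0
  row 15 [1111]: F1=1 F2=0 -> F1&~F2 -> 1
Full result column, 4 rows per line (u,v fixed per line; w,z runs 00..11 left to right):
  rows 0-3 [u,v=00]: 0001  = hex 1
  rows 4-7 [u,v=01]: 0001  = hex 1
  rows 8-11 [u,v=10]: 0001  = hex 1
  rows 12-15 [u,v=11]: 0001  = hex 1
Counterexample vector (row 0 .. row 15) = 0001000100010001
Output column grouped in 4s = 0001 0001 0001 0001 = 0x1111
Convert to decimal digit by digit (value = value*16 + digit):
  1 -> 1
  1*16 + 1 = 17
  17*16 + 1 = 273
  273*16 + 1 = 4369
Decimal = 4369

4369


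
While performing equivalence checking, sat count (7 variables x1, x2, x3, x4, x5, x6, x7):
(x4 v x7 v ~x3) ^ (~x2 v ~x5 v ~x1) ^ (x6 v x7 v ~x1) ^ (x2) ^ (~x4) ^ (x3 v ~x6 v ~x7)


CNF with 6 clauses over 7 vars (128 assignments).
An assignment satisfies CNF iff every clause has >=1 true literal.
Check each row (bits = x1,x2,x3,x4,x5,x6,x7; clause T/F shown):
  row 0 [0000000]: clauses=TTTFTT -> 0
  row 1 [0000001]: clauses=TTTFTT -> 0
  row 2 [0000010]: clauses=TTTFTT -> 0
  row 3 [0000011]: clauses=TTTFTF -> 0
  row 4 [0000100]: clauses=TTTFTT -> 0
  (every remaining row is evaluated the same way; all 128 results are listed next)
Full result column, 8 rows per line (x1,x2,x3,x4 fixed per line; x5,x6,x7 runs 000..111 left to right):
  rows 0-7 [x1,x2,x3,x4=0000]: 00000000  (ones: 0)
  rows 8-15 [x1,x2,x3,x4=0001]: 00000000  (ones: 0)
  rows 16-23 [x1,x2,x3,x4=0010]: 00000000  (ones: 0)
  rows 24-31 [x1,x2,x3,x4=0011]: 00000000  (ones: 0)
  rows 32-39 [x1,x2,x3,x4=0100]: 11101110  (ones: 6)
  rows 40-47 [x1,x2,x3,x4=0101]: 00000000  (ones: 0)
  rows 48-55 [x1,x2,x3,x4=0110]: 01010101  (ones: 4)
  rows 56-63 [x1,x2,x3,x4=0111]: 00000000  (ones: 0)
  rows 64-71 [x1,x2,x3,x4=1000]: 00000000  (ones: 0)
  rows 72-79 [x1,x2,x3,x4=1001]: 00000000  (ones: 0)
  rows 80-87 [x1,x2,x3,x4=1010]: 00000000  (ones: 0)
  rows 88-95 [x1,x2,x3,x4=1011]: 00000000  (ones: 0)
  rows 96-103 [x1,x2,x3,x4=1100]: 01100000  (ones: 2)
  rows 104-111 [x1,x2,x3,x4=1101]: 00000000  (ones: 0)
  rows 112-119 [x1,x2,x3,x4=1110]: 01010000  (ones: 2)
  rows 120-127 [x1,x2,x3,x4=1111]: 00000000  (ones: 0)
Satisfying assignments = 0+0+0+0+6+0+4+0+0+0+0+0+2+0+2+0 = 14

14


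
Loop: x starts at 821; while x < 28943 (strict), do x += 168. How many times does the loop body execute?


Step 1: x goes from 821 toward 28943 by 168; the body runs while x<28943, so iterations = ceil((bound-start)/step)
Step 2: Distance=28122
Step 3: ceil(28122/168)=168

168


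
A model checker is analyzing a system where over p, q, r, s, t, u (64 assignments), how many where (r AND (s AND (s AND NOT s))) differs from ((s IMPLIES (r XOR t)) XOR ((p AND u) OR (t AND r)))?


F1 = (r AND (s AND (s AND NOT s)))
F2 = ((s IMPLIES (r XOR t)) XOR ((p AND u) OR (t AND r)))
Evaluate both on each of 64 rows (bits = p,q,r,s,t,u):
  row 0 [000000]: F1=0 F2=1 (differ) -> 1
  row 1 [000001]: F1=0 F2=1 (differ) -> 1
  row 2 [000010]: F1=0 F2=1 (differ) -> 1
  row 3 [000011]: F1=0 F2=1 (differ) -> 1
  row 4 [000100]: F1=0 F2=0 -> 0
  (every remaining row is evaluated the same way; all 64 results are listed next)
Full result column, 8 rows per line (p,q,r fixed per line; s,t,u runs 000..111 left to right):
  rows 0-7 [p,q,r=000]: 11110011  (ones: 6)
  rows 8-15 [p,q,r=001]: 11001111  (ones: 6)
  rows 16-23 [p,q,r=010]: 11110011  (ones: 6)
  rows 24-31 [p,q,r=011]: 11001111  (ones: 6)
  rows 32-39 [p,q,r=100]: 10100110  (ones: 4)
  rows 40-47 [p,q,r=101]: 10001011  (ones: 4)
  rows 48-55 [p,q,r=110]: 10100110  (ones: 4)
  rows 56-63 [p,q,r=111]: 10001011  (ones: 4)
Disagreements = 6+6+6+6+4+4+4+4 = 40

40


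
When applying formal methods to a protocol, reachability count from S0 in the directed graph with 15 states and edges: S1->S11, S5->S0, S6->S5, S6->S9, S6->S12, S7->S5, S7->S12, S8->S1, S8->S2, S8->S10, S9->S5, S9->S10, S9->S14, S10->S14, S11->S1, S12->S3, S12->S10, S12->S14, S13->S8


BFS from S0:
  layer 0: {S0}
Reachable set: {S0}
Count = 1

1


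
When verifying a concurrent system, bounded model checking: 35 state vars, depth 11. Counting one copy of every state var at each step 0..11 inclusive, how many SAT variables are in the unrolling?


BMC unrolls to depth k, creating one copy of each state var for steps 0..k.
Step count = 11 + 1 = 12 (steps 0 through 11)
Vars per step = 35
Total = 35 * 12 = 420

420


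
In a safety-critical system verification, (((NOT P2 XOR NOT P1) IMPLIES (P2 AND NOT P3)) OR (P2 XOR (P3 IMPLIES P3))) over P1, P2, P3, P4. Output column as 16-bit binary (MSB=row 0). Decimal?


Formula: (((NOT P2 XOR NOT P1) IMPLIES (P2 AND NOT P3)) OR (P2 XOR (P3 IMPLIES P3))) over P1, P2, P3, P4 (16 rows)
Evaluate each row (bits = P1,P2,P3,P4, MSB first):
  row 0 [0000]: (((NOT 0 XOR NOT 0) IMPLIES (0 AND NOT 0)) OR (0 XOR (0 IMPLIES 0))) -> 1
  row 1 [0001]: (((NOT 0 XOR NOT 0) IMPLIES (0 AND NOT 0)) OR (0 XOR (0 IMPLIES 0))) -> 1
  row 2 [0010]: (((NOT 0 XOR NOT 0) IMPLIES (0 AND NOT 1)) OR (0 XOR (1 IMPLIES 1))) -> 1
  row 3 [0011]: (((NOT 0 XOR NOT 0) IMPLIES (0 AND NOT 1)) OR (0 XOR (1 IMPLIES 1))) -> 1
  row 4 [0100]: (((NOT 1 XOR NOT 0) IMPLIES (1 AND NOT 0)) OR (1 XOR (0 IMPLIES 0))) -> 1
  row 5 [0101]: (((NOT 1 XOR NOT 0) IMPLIES (1 AND NOT 0)) OR (1 XOR (0 IMPLIES 0))) -> 1
  row 6 [0110]: (((NOT 1 XOR NOT 0) IMPLIES (1 AND NOT 1)) OR (1 XOR (1 IMPLIES 1))) -> 0
  row 7 [0111]: (((NOT 1 XOR NOT 0) IMPLIES (1 AND NOT 1)) OR (1 XOR (1 IMPLIES 1))) -> 0
  row 8 [1000]: (((NOT 0 XOR NOT 1) IMPLIES (0 AND NOT 0)) OR (0 XOR (0 IMPLIES 0))) -> 1
  row 9 [1001]: (((NOT 0 XOR NOT 1) IMPLIES (0 AND NOT 0)) OR (0 XOR (0 IMPLIES 0))) -> 1
  row 10 [1010]: (((NOT 0 XOR NOT 1) IMPLIES (0 AND NOT 1)) OR (0 XOR (1 IMPLIES 1))) -> 1
  row 11 [1011]: (((NOT 0 XOR NOT 1) IMPLIES (0 AND NOT 1)) OR (0 XOR (1 IMPLIES 1))) -> 1
  row 12 [1100]: (((NOT 1 XOR NOT 1) IMPLIES (1 AND NOT 0)) OR (1 XOR (0 IMPLIES 0))) -> 1
  row 13 [1101]: (((NOT 1 XOR NOT 1) IMPLIES (1 AND NOT 0)) OR (1 XOR (0 IMPLIES 0))) -> 1
  row 14 [1110]: (((NOT 1 XOR NOT 1) IMPLIES (1 AND NOT 1)) OR (1 XOR (1 IMPLIES 1))) -> 1
  row 15 [1111]: (((NOT 1 XOR NOT 1) IMPLIES (1 AND NOT 1)) OR (1 XOR (1 IMPLIES 1))) -> 1
Full result column, 4 rows per line (P1,P2 fixed per line; P3,P4 runs 00..11 left to right):
  rows 0-3 [P1,P2=00]: 1111  = hex F
  rows 4-7 [P1,P2=01]: 1100  = hex C
  rows 8-11 [P1,P2=10]: 1111  = hex F
  rows 12-15 [P1,P2=11]: 1111  = hex F
Output column (row 0 .. row 15) = 1111110011111111
Output column grouped in 4s = 1111 1100 1111 1111 = 0xFCFF
Convert to decimal digit by digit (value = value*16 + digit):
  F -> 15
  15*16 + 12 (C) = 252
  252*16 + 15 (F) = 4047
  4047*16 + 15 (F) = 64767
Decimal = 64767

64767


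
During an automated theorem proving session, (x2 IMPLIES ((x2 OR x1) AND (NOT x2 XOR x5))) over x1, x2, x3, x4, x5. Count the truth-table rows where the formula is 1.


Formula: (x2 IMPLIES ((x2 OR x1) AND (NOT x2 XOR x5))) over 5 vars (32 rows)
Evaluate each row (x1, x2, x3, x4, x5 as bits, MSB first):
  row 0 [00000]: (0 IMPLIES ((0 OR 0) AND (NOT 0 XOR 0))) -> 1
  row 1 [00001]: (0 IMPLIES ((0 OR 0) AND (NOT 0 XOR 1))) -> 1
  row 2 [00010]: (0 IMPLIES ((0 OR 0) AND (NOT 0 XOR 0))) -> 1
  row 3 [00011]: (0 IMPLIES ((0 OR 0) AND (NOT 0 XOR 1))) -> 1
  row 4 [00100]: (0 IMPLIES ((0 OR 0) AND (NOT 0 XOR 0))) -> 1
  row 5 [00101]: (0 IMPLIES ((0 OR 0) AND (NOT 0 XOR 1))) -> 1
  row 6 [00110]: (0 IMPLIES ((0 OR 0) AND (NOT 0 XOR 0))) -> 1
  row 7 [00111]: (0 IMPLIES ((0 OR 0) AND (NOT 0 XOR 1))) -> 1
  row 8 [01000]: (1 IMPLIES ((1 OR 0) AND (NOT 1 XOR 0))) -> 0
  row 9 [01001]: (1 IMPLIES ((1 OR 0) AND (NOT 1 XOR 1))) -> 1
  row 10 [01010]: (1 IMPLIES ((1 OR 0) AND (NOT 1 XOR 0))) -> 0
  row 11 [01011]: (1 IMPLIES ((1 OR 0) AND (NOT 1 XOR 1))) -> 1
  row 12 [01100]: (1 IMPLIES ((1 OR 0) AND (NOT 1 XOR 0))) -> 0
  row 13 [01101]: (1 IMPLIES ((1 OR 0) AND (NOT 1 XOR 1))) -> 1
  row 14 [01110]: (1 IMPLIES ((1 OR 0) AND (NOT 1 XOR 0))) -> 0
  row 15 [01111]: (1 IMPLIES ((1 OR 0) AND (NOT 1 XOR 1))) -> 1
  row 16 [10000]: (0 IMPLIES ((0 OR 1) AND (NOT 0 XOR 0))) -> 1
  row 17 [10001]: (0 IMPLIES ((0 OR 1) AND (NOT 0 XOR 1))) -> 1
  row 18 [10010]: (0 IMPLIES ((0 OR 1) AND (NOT 0 XOR 0))) -> 1
  row 19 [10011]: (0 IMPLIES ((0 OR 1) AND (NOT 0 XOR 1))) -> 1
  row 20 [10100]: (0 IMPLIES ((0 OR 1) AND (NOT 0 XOR 0))) -> 1
  row 21 [10101]: (0 IMPLIES ((0 OR 1) AND (NOT 0 XOR 1))) -> 1
  row 22 [10110]: (0 IMPLIES ((0 OR 1) AND (NOT 0 XOR 0))) -> 1
  row 23 [10111]: (0 IMPLIES ((0 OR 1) AND (NOT 0 XOR 1))) -> 1
  row 24 [11000]: (1 IMPLIES ((1 OR 1) AND (NOT 1 XOR 0))) -> 0
  row 25 [11001]: (1 IMPLIES ((1 OR 1) AND (NOT 1 XOR 1))) -> 1
  row 26 [11010]: (1 IMPLIES ((1 OR 1) AND (NOT 1 XOR 0))) -> 0
  row 27 [11011]: (1 IMPLIES ((1 OR 1) AND (NOT 1 XOR 1))) -> 1
  row 28 [11100]: (1 IMPLIES ((1 OR 1) AND (NOT 1 XOR 0))) -> 0
  row 29 [11101]: (1 IMPLIES ((1 OR 1) AND (NOT 1 XOR 1))) -> 1
  row 30 [11110]: (1 IMPLIES ((1 OR 1) AND (NOT 1 XOR 0))) -> 0
  row 31 [11111]: (1 IMPLIES ((1 OR 1) AND (NOT 1 XOR 1))) -> 1
Full result column, 8 rows per line (x1,x2 fixed per line; x3,x4,x5 runs 000..111 left to right):
  rows 0-7 [x1,x2=00]: 11111111  (ones: 8)
  rows 8-15 [x1,x2=01]: 01010101  (ones: 4)
  rows 16-23 [x1,x2=10]: 11111111  (ones: 8)
  rows 24-31 [x1,x2=11]: 01010101  (ones: 4)
Count of 1-rows = 8+4+8+4 = 24

24


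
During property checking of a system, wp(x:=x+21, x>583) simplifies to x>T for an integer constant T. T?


Formula: wp(x:=E, P) = P[E/x] (substitute E for x in postcondition)
Step 1: Postcondition: x>583
Step 2: Substitute x+21 for x: x+21>583
Step 3: Solve for x: x > 583-21 = 562

562


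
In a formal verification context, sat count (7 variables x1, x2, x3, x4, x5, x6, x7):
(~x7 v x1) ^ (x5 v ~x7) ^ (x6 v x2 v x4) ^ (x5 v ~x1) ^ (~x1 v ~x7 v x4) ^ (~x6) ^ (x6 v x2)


CNF with 7 clauses over 7 vars (128 assignments).
An assignment satisfies CNF iff every clause has >=1 true literal.
Check each row (bits = x1,x2,x3,x4,x5,x6,x7; clause T/F shown):
  row 0 [0000000]: clauses=TTFTTTF -> 0
  row 1 [0000001]: clauses=FFFTTTF -> 0
  row 2 [0000010]: clauses=TTTTTFT -> 0
  row 3 [0000011]: clauses=FFTTTFT -> 0
  row 4 [0000100]: clauses=TTFTTTF -> 0
  (every remaining row is evaluated the same way; all 128 results are listed next)
Full result column, 8 rows per line (x1,x2,x3,x4 fixed per line; x5,x6,x7 runs 000..111 left to right):
  rows 0-7 [x1,x2,x3,x4=0000]: 00000000  (ones: 0)
  rows 8-15 [x1,x2,x3,x4=0001]: 00000000  (ones: 0)
  rows 16-23 [x1,x2,x3,x4=0010]: 00000000  (ones: 0)
  rows 24-31 [x1,x2,x3,x4=0011]: 00000000  (ones: 0)
  rows 32-39 [x1,x2,x3,x4=0100]: 10001000  (ones: 2)
  rows 40-47 [x1,x2,x3,x4=0101]: 10001000  (ones: 2)
  rows 48-55 [x1,x2,x3,x4=0110]: 10001000  (ones: 2)
  rows 56-63 [x1,x2,x3,x4=0111]: 10001000  (ones: 2)
  rows 64-71 [x1,x2,x3,x4=1000]: 00000000  (ones: 0)
  rows 72-79 [x1,x2,x3,x4=1001]: 00000000  (ones: 0)
  rows 80-87 [x1,x2,x3,x4=1010]: 00000000  (ones: 0)
  rows 88-95 [x1,x2,x3,x4=1011]: 00000000  (ones: 0)
  rows 96-103 [x1,x2,x3,x4=1100]: 00001000  (ones: 1)
  rows 104-111 [x1,x2,x3,x4=1101]: 00001100  (ones: 2)
  rows 112-119 [x1,x2,x3,x4=1110]: 00001000  (ones: 1)
  rows 120-127 [x1,x2,x3,x4=1111]: 00001100  (ones: 2)
Satisfying assignments = 0+0+0+0+2+2+2+2+0+0+0+0+1+2+1+2 = 14

14


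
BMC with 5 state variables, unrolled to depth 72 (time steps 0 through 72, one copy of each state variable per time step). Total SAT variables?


BMC unrolls to depth k, creating one copy of each state var for steps 0..k.
Step count = 72 + 1 = 73 (steps 0 through 72)
Vars per step = 5
Total = 5 * 73 = 365

365


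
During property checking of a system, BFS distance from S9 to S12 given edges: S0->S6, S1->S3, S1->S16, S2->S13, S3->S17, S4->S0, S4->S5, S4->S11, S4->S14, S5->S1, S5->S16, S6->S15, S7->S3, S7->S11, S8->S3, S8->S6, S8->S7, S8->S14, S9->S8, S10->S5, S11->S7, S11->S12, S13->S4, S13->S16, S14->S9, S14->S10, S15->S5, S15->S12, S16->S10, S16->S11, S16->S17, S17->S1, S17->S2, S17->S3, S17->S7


BFS layer-by-layer from S9:
  dist 0: {S9}
  dist 1: {S8}
  dist 2: {S3, S6, S7, S14}
  dist 3: {S10, S11, S15, S17}
  dist 4: {S1, S2, S5, S12}
  -> S12 reached at distance 4
Shortest path length = 4

4


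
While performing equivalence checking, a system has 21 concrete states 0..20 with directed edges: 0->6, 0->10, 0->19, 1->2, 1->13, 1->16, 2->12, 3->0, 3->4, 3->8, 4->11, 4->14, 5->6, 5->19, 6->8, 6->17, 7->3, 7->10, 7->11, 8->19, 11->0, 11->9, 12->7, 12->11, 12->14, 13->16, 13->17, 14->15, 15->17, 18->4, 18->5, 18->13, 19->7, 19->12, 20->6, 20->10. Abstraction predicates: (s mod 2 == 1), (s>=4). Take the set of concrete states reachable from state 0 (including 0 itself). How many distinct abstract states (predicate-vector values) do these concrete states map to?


BFS from 0:
Concrete reachable: {0, 3, 4, 6, 7, 8, 9, 10, 11, 12, 14, 15, 17, 19}
Abstract via predicates (s mod 2 == 1), (s>=4):
  (0,0) <- {0}
  (0,1) <- {4, 6, 8, 10, 12, 14}
  (1,0) <- {3}
  (1,1) <- {7, 9, 11, 15, 17, 19}
Distinct abstract states = 4

4


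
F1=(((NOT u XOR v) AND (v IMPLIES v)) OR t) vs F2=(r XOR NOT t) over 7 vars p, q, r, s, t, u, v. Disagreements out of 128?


F1 = (((NOT u XOR v) AND (v IMPLIES v)) OR t)
F2 = (r XOR NOT t)
Evaluate both on each of 128 rows (bits = p,q,r,s,t,u,v):
  row 0 [0000000]: F1=1 F2=1 -> 0
  row 1 [0000001]: F1=0 F2=1 (differ) -> 1
  row 2 [0000010]: F1=0 F2=1 (differ) -> 1
  row 3 [0000011]: F1=1 F2=1 -> 0
  row 4 [0000100]: F1=1 F2=0 (differ) -> 1
  (every remaining row is evaluated the same way; all 128 results are listed next)
Full result column, 8 rows per line (p,q,r,s fixed per line; t,u,v runs 000..111 left to right):
  rows 0-7 [p,q,r,s=0000]: 01101111  (ones: 6)
  rows 8-15 [p,q,r,s=0001]: 01101111  (ones: 6)
  rows 16-23 [p,q,r,s=0010]: 10010000  (ones: 2)
  rows 24-31 [p,q,r,s=0011]: 10010000  (ones: 2)
  rows 32-39 [p,q,r,s=0100]: 01101111  (ones: 6)
  rows 40-47 [p,q,r,s=0101]: 01101111  (ones: 6)
  rows 48-55 [p,q,r,s=0110]: 10010000  (ones: 2)
  rows 56-63 [p,q,r,s=0111]: 10010000  (ones: 2)
  rows 64-71 [p,q,r,s=1000]: 01101111  (ones: 6)
  rows 72-79 [p,q,r,s=1001]: 01101111  (ones: 6)
  rows 80-87 [p,q,r,s=1010]: 10010000  (ones: 2)
  rows 88-95 [p,q,r,s=1011]: 10010000  (ones: 2)
  rows 96-103 [p,q,r,s=1100]: 01101111  (ones: 6)
  rows 104-111 [p,q,r,s=1101]: 01101111  (ones: 6)
  rows 112-119 [p,q,r,s=1110]: 10010000  (ones: 2)
  rows 120-127 [p,q,r,s=1111]: 10010000  (ones: 2)
Disagreements = 6+6+2+2+6+6+2+2+6+6+2+2+6+6+2+2 = 64

64


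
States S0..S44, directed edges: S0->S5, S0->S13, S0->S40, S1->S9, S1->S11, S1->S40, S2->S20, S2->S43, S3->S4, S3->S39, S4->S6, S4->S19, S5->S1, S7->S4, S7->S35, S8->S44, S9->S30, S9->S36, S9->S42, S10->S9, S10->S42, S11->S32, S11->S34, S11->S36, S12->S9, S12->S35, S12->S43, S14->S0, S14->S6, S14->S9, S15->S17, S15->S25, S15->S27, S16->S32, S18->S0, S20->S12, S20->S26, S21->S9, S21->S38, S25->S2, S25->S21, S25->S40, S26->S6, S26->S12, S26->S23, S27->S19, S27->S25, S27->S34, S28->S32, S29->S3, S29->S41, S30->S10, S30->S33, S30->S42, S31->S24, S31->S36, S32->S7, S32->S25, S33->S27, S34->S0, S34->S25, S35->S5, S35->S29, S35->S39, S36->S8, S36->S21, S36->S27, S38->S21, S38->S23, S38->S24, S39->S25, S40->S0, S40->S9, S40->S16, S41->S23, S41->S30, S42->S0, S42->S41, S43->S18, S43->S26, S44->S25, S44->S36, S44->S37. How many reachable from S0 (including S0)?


BFS from S0:
  layer 0: {S0}
  layer 1: {S5, S13, S40}
  layer 2: {S1, S9, S16}
  layer 3: {S11, S30, S32, S36, S42}
  layer 4: {S7, S8, S10, S21, S25, S27, S33, S34, S41}
  layer 5: {S2, S4, S19, S23, S35, S38, S44}
  layer 6: {S6, S20, S24, S29, S37, S39, S43}
  layer 7: {S3, S12, S18, S26}
Reachable set: {S0, S1, S2, S3, S4, S5, S6, S7, S8, S9, S10, S11, S12, S13, S16, S18, S19, S20, S21, S23, S24, S25, S26, S27, S29, S30, S32, S33, S34, S35, S36, S37, S38, S39, S40, S41, S42, S43, S44}
Count = 39

39


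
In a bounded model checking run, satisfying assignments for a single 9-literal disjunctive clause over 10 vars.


Step 1: Total=2^10=1024
Step 2: Unsat when all 9 false: 2^1=2
Step 3: Sat=1024-2=1022

1022


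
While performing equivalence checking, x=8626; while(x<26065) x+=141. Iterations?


Step 1: x goes from 8626 toward 26065 by 141; the body runs while x<26065, so iterations = ceil((bound-start)/step)
Step 2: Distance=17439
Step 3: ceil(17439/141)=124

124


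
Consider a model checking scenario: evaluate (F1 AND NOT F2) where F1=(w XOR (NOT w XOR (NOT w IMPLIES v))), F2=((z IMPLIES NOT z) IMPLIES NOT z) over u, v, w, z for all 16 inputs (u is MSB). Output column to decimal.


F1 = (w XOR (NOT w XOR (NOT w IMPLIES v)))
F2 = ((z IMPLIES NOT z) IMPLIES NOT z)
Counterexample to F1=>F2 is where F1=1 and F2=0.
Evaluate each row (bits = u,v,w,z, MSB first):
  row 0 [0000]: F1=1 F2=1 -> F1&~F2 -> 0
  row 1 [0001]: F1=1 F2=1 -> F1&~F2 -> 0
  row 2 [0010]: F1=0 F2=1 -> F1&~F2 -> 0
  row 3 [0011]: F1=0 F2=1 -> F1&~F2 -> 0
  row 4 [0100]: F1=0 F2=1 -> F1&~F2 -> 0
  row 5 [0101]: F1=0 F2=1 -> F1&~F2 -> 0
  row 6 [0110]: F1=0 F2=1 -> F1&~F2 -> 0
  row 7 [0111]: F1=0 F2=1 -> F1&~F2 -> 0
  row 8 [1000]: F1=1 F2=1 -> F1&~F2 -> 0
  row 9 [1001]: F1=1 F2=1 -> F1&~F2 -> 0
  row 10 [1010]: F1=0 F2=1 -> F1&~F2 -> 0
  row 11 [1011]: F1=0 F2=1 -> F1&~F2 -> 0
  row 12 [1100]: F1=0 F2=1 -> F1&~F2 -> 0
  row 13 [1101]: F1=0 F2=1 -> F1&~F2 -> 0
  row 14 [1110]: F1=0 F2=1 -> F1&~F2 -> 0
  row 15 [1111]: F1=0 F2=1 -> F1&~F2 -> 0
Full result column, 4 rows per line (u,v fixed per line; w,z runs 00..11 left to right):
  rows 0-3 [u,v=00]: 0000  = hex 0
  rows 4-7 [u,v=01]: 0000  = hex 0
  rows 8-11 [u,v=10]: 0000  = hex 0
  rows 12-15 [u,v=11]: 0000  = hex 0
Counterexample vector (row 0 .. row 15) = 0000000000000000
Output column grouped in 4s = 0000 0000 0000 0000 = 0x0000
Convert to decimal digit by digit (value = value*16 + digit):
  0 -> 0
  0*16 + 0 = 0
  0*16 + 0 = 0
  0*16 + 0 = 0
Decimal = 0

0


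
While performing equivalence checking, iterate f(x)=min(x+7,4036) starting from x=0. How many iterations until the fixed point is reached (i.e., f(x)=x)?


Step 1: x=0, cap=4036, increment=7
Step 2: x grows by 7 each step until capped at 4036; fixed point is x=4036
Step 3: iterations = ceil(4036/7) = 577

577


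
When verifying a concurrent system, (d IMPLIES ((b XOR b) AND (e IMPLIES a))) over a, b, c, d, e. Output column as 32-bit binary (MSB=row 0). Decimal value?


Formula: (d IMPLIES ((b XOR b) AND (e IMPLIES a))) over a, b, c, d, e (32 rows)
Evaluate each row (bits = a,b,c,d,e, MSB first):
  row 0 [00000]: (0 IMPLIES ((0 XOR 0) AND (0 IMPLIES 0))) -> 1
  row 1 [00001]: (0 IMPLIES ((0 XOR 0) AND (1 IMPLIES 0))) -> 1
  row 2 [00010]: (1 IMPLIES ((0 XOR 0) AND (0 IMPLIES 0))) -> 0
  row 3 [00011]: (1 IMPLIES ((0 XOR 0) AND (1 IMPLIES 0))) -> 0
  row 4 [00100]: (0 IMPLIES ((0 XOR 0) AND (0 IMPLIES 0))) -> 1
  row 5 [00101]: (0 IMPLIES ((0 XOR 0) AND (1 IMPLIES 0))) -> 1
  row 6 [00110]: (1 IMPLIES ((0 XOR 0) AND (0 IMPLIES 0))) -> 0
  row 7 [00111]: (1 IMPLIES ((0 XOR 0) AND (1 IMPLIES 0))) -> 0
  row 8 [01000]: (0 IMPLIES ((1 XOR 1) AND (0 IMPLIES 0))) -> 1
  row 9 [01001]: (0 IMPLIES ((1 XOR 1) AND (1 IMPLIES 0))) -> 1
  row 10 [01010]: (1 IMPLIES ((1 XOR 1) AND (0 IMPLIES 0))) -> 0
  row 11 [01011]: (1 IMPLIES ((1 XOR 1) AND (1 IMPLIES 0))) -> 0
  row 12 [01100]: (0 IMPLIES ((1 XOR 1) AND (0 IMPLIES 0))) -> 1
  row 13 [01101]: (0 IMPLIES ((1 XOR 1) AND (1 IMPLIES 0))) -> 1
  row 14 [01110]: (1 IMPLIES ((1 XOR 1) AND (0 IMPLIES 0))) -> 0
  row 15 [01111]: (1 IMPLIES ((1 XOR 1) AND (1 IMPLIES 0))) -> 0
  row 16 [10000]: (0 IMPLIES ((0 XOR 0) AND (0 IMPLIES 1))) -> 1
  row 17 [10001]: (0 IMPLIES ((0 XOR 0) AND (1 IMPLIES 1))) -> 1
  row 18 [10010]: (1 IMPLIES ((0 XOR 0) AND (0 IMPLIES 1))) -> 0
  row 19 [10011]: (1 IMPLIES ((0 XOR 0) AND (1 IMPLIES 1))) -> 0
  row 20 [10100]: (0 IMPLIES ((0 XOR 0) AND (0 IMPLIES 1))) -> 1
  row 21 [10101]: (0 IMPLIES ((0 XOR 0) AND (1 IMPLIES 1))) -> 1
  row 22 [10110]: (1 IMPLIES ((0 XOR 0) AND (0 IMPLIES 1))) -> 0
  row 23 [10111]: (1 IMPLIES ((0 XOR 0) AND (1 IMPLIES 1))) -> 0
  row 24 [11000]: (0 IMPLIES ((1 XOR 1) AND (0 IMPLIES 1))) -> 1
  row 25 [11001]: (0 IMPLIES ((1 XOR 1) AND (1 IMPLIES 1))) -> 1
  row 26 [11010]: (1 IMPLIES ((1 XOR 1) AND (0 IMPLIES 1))) -> 0
  row 27 [11011]: (1 IMPLIES ((1 XOR 1) AND (1 IMPLIES 1))) -> 0
  row 28 [11100]: (0 IMPLIES ((1 XOR 1) AND (0 IMPLIES 1))) -> 1
  row 29 [11101]: (0 IMPLIES ((1 XOR 1) AND (1 IMPLIES 1))) -> 1
  row 30 [11110]: (1 IMPLIES ((1 XOR 1) AND (0 IMPLIES 1))) -> 0
  row 31 [11111]: (1 IMPLIES ((1 XOR 1) AND (1 IMPLIES 1))) -> 0
Full result column, 4 rows per line (a,b,c fixed per line; d,e runs 00..11 left to right):
  rows 0-3 [a,b,c=000]: 1100  = hex C
  rows 4-7 [a,b,c=001]: 1100  = hex C
  rows 8-11 [a,b,c=010]: 1100  = hex C
  rows 12-15 [a,b,c=011]: 1100  = hex C
  rows 16-19 [a,b,c=100]: 1100  = hex C
  rows 20-23 [a,b,c=101]: 1100  = hex C
  rows 24-27 [a,b,c=110]: 1100  = hex C
  rows 28-31 [a,b,c=111]: 1100  = hex C
Output column (row 0 .. row 31) = 11001100110011001100110011001100
Output column grouped in 4s = 1100 1100 1100 1100 1100 1100 1100 1100 = 0xCCCCCCCC
Convert to decimal digit by digit (value = value*16 + digit):
  C -> 12
  12*16 + 12 (C) = 204
  204*16 + 12 (C) = 3276
  3276*16 + 12 (C) = 52428
  52428*16 + 12 (C) = 838860
  838860*16 + 12 (C) = 13421772
  13421772*16 + 12 (C) = 214748364
  214748364*16 + 12 (C) = 3435973836
Decimal = 3435973836

3435973836


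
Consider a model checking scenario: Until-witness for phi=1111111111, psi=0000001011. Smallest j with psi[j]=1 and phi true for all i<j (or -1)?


(phi U psi) at 0: need smallest j with psi[j]=1 and phi[i]=1 for all i in [0,j).
Scan from step 0:
  step 0: phi=1, psi=0 -> continue
  step 1: phi=1, psi=0 -> continue
  step 2: phi=1, psi=0 -> continue
  step 3: phi=1, psi=0 -> continue
  step 6: psi=1 and phi held for [0,6) -> witness found
Witness step = 6

6


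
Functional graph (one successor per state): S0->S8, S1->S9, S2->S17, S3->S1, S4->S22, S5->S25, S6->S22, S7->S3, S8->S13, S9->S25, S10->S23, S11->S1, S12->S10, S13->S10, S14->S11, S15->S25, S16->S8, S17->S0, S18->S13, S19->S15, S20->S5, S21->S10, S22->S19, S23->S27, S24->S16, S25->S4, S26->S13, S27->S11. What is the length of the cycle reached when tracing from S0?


Trace from S0 until a state repeats:
  S0 -> S8 -> S13 -> S10 -> S23 -> S27 -> S11 -> S1 -> S9 -> S25 -> S4 -> S22 -> S19 -> S15 -> S25
S25 first seen at step 9, revisited at step 14.
Cycle length = 14 - 9 = 5

5


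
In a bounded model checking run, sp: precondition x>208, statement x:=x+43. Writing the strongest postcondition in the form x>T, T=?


Formula: sp(P, x:=E) = exists old_x. (x = E[old_x/x]) AND P[old_x/x] (old_x is the value of x before the assignment; eliminate old_x by solving x = E[old_x/x] for old_x)
Step 1: Precondition P: x>208, i.e. old_x > 208
Step 2: Assignment gives x = old_x + 43, so old_x = x - 43
Step 3: Substitute into P: x - 43 > 208
Step 4: Simplify: x > 208+43 = 251

251


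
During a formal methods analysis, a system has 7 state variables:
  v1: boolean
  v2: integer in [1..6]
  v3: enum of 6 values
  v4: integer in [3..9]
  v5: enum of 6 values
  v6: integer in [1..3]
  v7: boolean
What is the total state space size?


State space = product of domain sizes of all variables.
Domain sizes:
  v1 (boolean): 2
  v2 (integer in [1..6]): 6
  v3 (enum of 6 values): 6
  v4 (integer in [3..9]): 7
  v5 (enum of 6 values): 6
  v6 (integer in [1..3]): 3
  v7 (boolean): 2
Product = 2 * 6 * 6 * 7 * 6 * 3 * 2 = 18144

18144


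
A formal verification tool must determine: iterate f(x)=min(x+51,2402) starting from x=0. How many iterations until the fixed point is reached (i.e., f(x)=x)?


Step 1: x=0, cap=2402, increment=51
Step 2: x grows by 51 each step until capped at 2402; fixed point is x=2402
Step 3: iterations = ceil(2402/51) = 48

48


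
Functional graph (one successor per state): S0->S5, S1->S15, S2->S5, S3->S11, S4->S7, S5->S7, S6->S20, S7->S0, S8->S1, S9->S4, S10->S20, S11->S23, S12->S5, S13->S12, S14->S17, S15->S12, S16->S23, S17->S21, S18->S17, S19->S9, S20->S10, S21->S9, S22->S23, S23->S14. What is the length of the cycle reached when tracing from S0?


Trace from S0 until a state repeats:
  S0 -> S5 -> S7 -> S0
S0 first seen at step 0, revisited at step 3.
Cycle length = 3 - 0 = 3

3


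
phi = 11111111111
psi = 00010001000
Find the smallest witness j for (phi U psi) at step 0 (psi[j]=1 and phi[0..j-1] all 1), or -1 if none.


(phi U psi) at 0: need smallest j with psi[j]=1 and phi[i]=1 for all i in [0,j).
Scan from step 0:
  step 0: phi=1, psi=0 -> continue
  step 1: phi=1, psi=0 -> continue
  step 2: phi=1, psi=0 -> continue
  step 3: psi=1 and phi held for [0,3) -> witness found
Witness step = 3

3


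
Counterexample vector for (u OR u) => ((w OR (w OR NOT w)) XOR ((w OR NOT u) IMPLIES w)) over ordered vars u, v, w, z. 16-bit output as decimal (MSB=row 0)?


F1 = (u OR u)
F2 = ((w OR (w OR NOT w)) XOR ((w OR NOT u) IMPLIES w))
Counterexample to F1=>F2 is where F1=1 and F2=0.
Evaluate each row (bits = u,v,w,z, MSB first):
  row 0 [0000]: F1=0 F2=1 -> F1&~F2 -> 0
  row 1 [0001]: F1=0 F2=1 -> F1&~F2 -> 0
  row 2 [0010]: F1=0 F2=0 -> F1&~F2 -> 0
  row 3 [0011]: F1=0 F2=0 -> F1&~F2 -> 0
  row 4 [0100]: F1=0 F2=1 -> F1&~F2 -> 0
  row 5 [0101]: F1=0 F2=1 -> F1&~F2 -> 0
  row 6 [0110]: F1=0 F2=0 -> F1&~F2 -> 0
  row 7 [0111]: F1=0 F2=0 -> F1&~F2 -> 0
  row 8 [1000]: F1=1 F2=0 -> F1&~F2 -> 1
  row 9 [1001]: F1=1 F2=0 -> F1&~F2 -> 1
  row 10 [1010]: F1=1 F2=0 -> F1&~F2 -> 1
  row 11 [1011]: F1=1 F2=0 -> F1&~F2 -> 1
  row 12 [1100]: F1=1 F2=0 -> F1&~F2 -> 1
  row 13 [1101]: F1=1 F2=0 -> F1&~F2 -> 1
  row 14 [1110]: F1=1 F2=0 -> F1&~F2 -> 1
  row 15 [1111]: F1=1 F2=0 -> F1&~F2 -> 1
Full result column, 4 rows per line (u,v fixed per line; w,z runs 00..11 left to right):
  rows 0-3 [u,v=00]: 0000  = hex 0
  rows 4-7 [u,v=01]: 0000  = hex 0
  rows 8-11 [u,v=10]: 1111  = hex F
  rows 12-15 [u,v=11]: 1111  = hex F
Counterexample vector (row 0 .. row 15) = 0000000011111111
Output column grouped in 4s = 0000 0000 1111 1111 = 0x00FF
Convert to decimal digit by digit (value = value*16 + digit):
  0 -> 0
  0*16 + 0 = 0
  0*16 + 15 (F) = 15
  15*16 + 15 (F) = 255
Decimal = 255

255


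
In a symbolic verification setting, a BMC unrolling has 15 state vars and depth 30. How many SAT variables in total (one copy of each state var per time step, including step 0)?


BMC unrolls to depth k, creating one copy of each state var for steps 0..k.
Step count = 30 + 1 = 31 (steps 0 through 30)
Vars per step = 15
Total = 15 * 31 = 465

465


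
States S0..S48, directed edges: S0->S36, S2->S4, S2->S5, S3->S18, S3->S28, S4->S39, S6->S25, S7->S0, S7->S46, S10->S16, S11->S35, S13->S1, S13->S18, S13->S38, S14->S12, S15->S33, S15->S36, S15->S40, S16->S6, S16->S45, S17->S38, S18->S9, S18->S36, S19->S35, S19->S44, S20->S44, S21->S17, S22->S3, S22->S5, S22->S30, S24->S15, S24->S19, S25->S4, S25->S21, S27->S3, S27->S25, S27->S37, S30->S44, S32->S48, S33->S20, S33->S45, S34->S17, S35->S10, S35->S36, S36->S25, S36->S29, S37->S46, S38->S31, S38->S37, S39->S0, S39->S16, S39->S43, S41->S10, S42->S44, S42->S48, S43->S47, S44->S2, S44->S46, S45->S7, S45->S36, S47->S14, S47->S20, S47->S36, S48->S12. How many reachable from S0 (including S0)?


BFS from S0:
  layer 0: {S0}
  layer 1: {S36}
  layer 2: {S25, S29}
  layer 3: {S4, S21}
  layer 4: {S17, S39}
  layer 5: {S16, S38, S43}
  layer 6: {S6, S31, S37, S45, S47}
  layer 7: {S7, S14, S20, S46}
  layer 8: {S12, S44}
  layer 9: {S2}
  layer 10: {S5}
Reachable set: {S0, S2, S4, S5, S6, S7, S12, S14, S16, S17, S20, S21, S25, S29, S31, S36, S37, S38, S39, S43, S44, S45, S46, S47}
Count = 24

24


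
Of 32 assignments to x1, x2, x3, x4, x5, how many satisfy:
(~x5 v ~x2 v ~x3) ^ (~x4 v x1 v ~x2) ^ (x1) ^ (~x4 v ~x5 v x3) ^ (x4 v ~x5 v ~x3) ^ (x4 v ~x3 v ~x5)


CNF with 6 clauses over 5 vars (32 assignments).
An assignment satisfies CNF iff every clause has >=1 true literal.
Check each row (bits = x1,x2,x3,x4,x5; clause T/F shown):
  row 0 [00000]: clauses=TTFTTT -> 0
  row 1 [00001]: clauses=TTFTTT -> 0
  row 2 [00010]: clauses=TTFTTT -> 0
  row 3 [00011]: clauses=TTFFTT -> 0
  row 4 [00100]: clauses=TTFTTT -> 0
  row 5 [00101]: clauses=TTFTFF -> 0
  row 6 [00110]: clauses=TTFTTT -> 0
  row 7 [00111]: clauses=TTFTTT -> 0
  row 8 [01000]: clauses=TTFTTT -> 0
  row 9 [01001]: clauses=TTFTTT -> 0
  row 10 [01010]: clauses=TFFTTT -> 0
  row 11 [01011]: clauses=TFFFTT -> 0
  row 12 [01100]: clauses=TTFTTT -> 0
  row 13 [01101]: clauses=FTFTFF -> 0
  row 14 [01110]: clauses=TFFTTT -> 0
  row 15 [01111]: clauses=FFFTTT -> 0
  row 16 [10000]: clauses=TTTTTT -> 1
  row 17 [10001]: clauses=TTTTTT -> 1
  row 18 [10010]: clauses=TTTTTT -> 1
  row 19 [10011]: clauses=TTTFTT -> 0
  row 20 [10100]: clauses=TTTTTT -> 1
  row 21 [10101]: clauses=TTTTFF -> 0
  row 22 [10110]: clauses=TTTTTT -> 1
  row 23 [10111]: clauses=TTTTTT -> 1
  row 24 [11000]: clauses=TTTTTT -> 1
  row 25 [11001]: clauses=TTTTTT -> 1
  row 26 [11010]: clauses=TTTTTT -> 1
  row 27 [11011]: clauses=TTTFTT -> 0
  row 28 [11100]: clauses=TTTTTT -> 1
  row 29 [11101]: clauses=FTTTFF -> 0
  row 30 [11110]: clauses=TTTTTT -> 1
  row 31 [11111]: clauses=FTTTTT -> 0
Full result column, 8 rows per line (x1,x2 fixed per line; x3,x4,x5 runs 000..111 left to right):
  rows 0-7 [x1,x2=00]: 00000000  (ones: 0)
  rows 8-15 [x1,x2=01]: 00000000  (ones: 0)
  rows 16-23 [x1,x2=10]: 11101011  (ones: 6)
  rows 24-31 [x1,x2=11]: 11101010  (ones: 5)
Satisfying assignments = 0+0+6+5 = 11

11


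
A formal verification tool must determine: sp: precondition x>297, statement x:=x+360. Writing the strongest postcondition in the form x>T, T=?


Formula: sp(P, x:=E) = exists old_x. (x = E[old_x/x]) AND P[old_x/x] (old_x is the value of x before the assignment; eliminate old_x by solving x = E[old_x/x] for old_x)
Step 1: Precondition P: x>297, i.e. old_x > 297
Step 2: Assignment gives x = old_x + 360, so old_x = x - 360
Step 3: Substitute into P: x - 360 > 297
Step 4: Simplify: x > 297+360 = 657

657


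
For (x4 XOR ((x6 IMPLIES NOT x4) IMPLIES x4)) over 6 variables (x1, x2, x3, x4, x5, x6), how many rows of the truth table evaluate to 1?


Formula: (x4 XOR ((x6 IMPLIES NOT x4) IMPLIES x4)) over 6 vars (64 rows)
Evaluate each row (x1, x2, x3, x4, x5, x6 as bits, MSB first):
  row 0 [000000]: (0 XOR ((0 IMPLIES NOT 0) IMPLIES 0)) -> 0
  row 1 [000001]: (0 XOR ((1 IMPLIES NOT 0) IMPLIES 0)) -> 0
  row 2 [000010]: (0 XOR ((0 IMPLIES NOT 0) IMPLIES 0)) -> 0
  row 3 [000011]: (0 XOR ((1 IMPLIES NOT 0) IMPLIES 0)) -> 0
  row 4 [000100]: (1 XOR ((0 IMPLIES NOT 1) IMPLIES 1)) -> 0
  (every remaining row is evaluated the same way; all 64 results are listed next)
Full result column, 8 rows per line (x1,x2,x3 fixed per line; x4,x5,x6 runs 000..111 left to right):
  rows 0-7 [x1,x2,x3=000]: 00000000  (ones: 0)
  rows 8-15 [x1,x2,x3=001]: 00000000  (ones: 0)
  rows 16-23 [x1,x2,x3=010]: 00000000  (ones: 0)
  rows 24-31 [x1,x2,x3=011]: 00000000  (ones: 0)
  rows 32-39 [x1,x2,x3=100]: 00000000  (ones: 0)
  rows 40-47 [x1,x2,x3=101]: 00000000  (ones: 0)
  rows 48-55 [x1,x2,x3=110]: 00000000  (ones: 0)
  rows 56-63 [x1,x2,x3=111]: 00000000  (ones: 0)
Count of 1-rows = 0+0+0+0+0+0+0+0 = 0

0


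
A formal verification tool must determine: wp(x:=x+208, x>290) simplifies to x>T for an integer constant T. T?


Formula: wp(x:=E, P) = P[E/x] (substitute E for x in postcondition)
Step 1: Postcondition: x>290
Step 2: Substitute x+208 for x: x+208>290
Step 3: Solve for x: x > 290-208 = 82

82


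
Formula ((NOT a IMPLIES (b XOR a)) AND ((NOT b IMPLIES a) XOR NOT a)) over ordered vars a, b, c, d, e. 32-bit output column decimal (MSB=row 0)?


Formula: ((NOT a IMPLIES (b XOR a)) AND ((NOT b IMPLIES a) XOR NOT a)) over a, b, c, d, e (32 rows)
Evaluate each row (bits = a,b,c,d,e, MSB first):
  row 0 [00000]: ((NOT 0 IMPLIES (0 XOR 0)) AND ((NOT 0 IMPLIES 0) XOR NOT 0)) -> 0
  row 1 [00001]: ((NOT 0 IMPLIES (0 XOR 0)) AND ((NOT 0 IMPLIES 0) XOR NOT 0)) -> 0
  row 2 [00010]: ((NOT 0 IMPLIES (0 XOR 0)) AND ((NOT 0 IMPLIES 0) XOR NOT 0)) -> 0
  row 3 [00011]: ((NOT 0 IMPLIES (0 XOR 0)) AND ((NOT 0 IMPLIES 0) XOR NOT 0)) -> 0
  row 4 [00100]: ((NOT 0 IMPLIES (0 XOR 0)) AND ((NOT 0 IMPLIES 0) XOR NOT 0)) -> 0
  row 5 [00101]: ((NOT 0 IMPLIES (0 XOR 0)) AND ((NOT 0 IMPLIES 0) XOR NOT 0)) -> 0
  row 6 [00110]: ((NOT 0 IMPLIES (0 XOR 0)) AND ((NOT 0 IMPLIES 0) XOR NOT 0)) -> 0
  row 7 [00111]: ((NOT 0 IMPLIES (0 XOR 0)) AND ((NOT 0 IMPLIES 0) XOR NOT 0)) -> 0
  row 8 [01000]: ((NOT 0 IMPLIES (1 XOR 0)) AND ((NOT 1 IMPLIES 0) XOR NOT 0)) -> 0
  row 9 [01001]: ((NOT 0 IMPLIES (1 XOR 0)) AND ((NOT 1 IMPLIES 0) XOR NOT 0)) -> 0
  row 10 [01010]: ((NOT 0 IMPLIES (1 XOR 0)) AND ((NOT 1 IMPLIES 0) XOR NOT 0)) -> 0
  row 11 [01011]: ((NOT 0 IMPLIES (1 XOR 0)) AND ((NOT 1 IMPLIES 0) XOR NOT 0)) -> 0
  row 12 [01100]: ((NOT 0 IMPLIES (1 XOR 0)) AND ((NOT 1 IMPLIES 0) XOR NOT 0)) -> 0
  row 13 [01101]: ((NOT 0 IMPLIES (1 XOR 0)) AND ((NOT 1 IMPLIES 0) XOR NOT 0)) -> 0
  row 14 [01110]: ((NOT 0 IMPLIES (1 XOR 0)) AND ((NOT 1 IMPLIES 0) XOR NOT 0)) -> 0
  row 15 [01111]: ((NOT 0 IMPLIES (1 XOR 0)) AND ((NOT 1 IMPLIES 0) XOR NOT 0)) -> 0
  row 16 [10000]: ((NOT 1 IMPLIES (0 XOR 1)) AND ((NOT 0 IMPLIES 1) XOR NOT 1)) -> 1
  row 17 [10001]: ((NOT 1 IMPLIES (0 XOR 1)) AND ((NOT 0 IMPLIES 1) XOR NOT 1)) -> 1
  row 18 [10010]: ((NOT 1 IMPLIES (0 XOR 1)) AND ((NOT 0 IMPLIES 1) XOR NOT 1)) -> 1
  row 19 [10011]: ((NOT 1 IMPLIES (0 XOR 1)) AND ((NOT 0 IMPLIES 1) XOR NOT 1)) -> 1
  row 20 [10100]: ((NOT 1 IMPLIES (0 XOR 1)) AND ((NOT 0 IMPLIES 1) XOR NOT 1)) -> 1
  row 21 [10101]: ((NOT 1 IMPLIES (0 XOR 1)) AND ((NOT 0 IMPLIES 1) XOR NOT 1)) -> 1
  row 22 [10110]: ((NOT 1 IMPLIES (0 XOR 1)) AND ((NOT 0 IMPLIES 1) XOR NOT 1)) -> 1
  row 23 [10111]: ((NOT 1 IMPLIES (0 XOR 1)) AND ((NOT 0 IMPLIES 1) XOR NOT 1)) -> 1
  row 24 [11000]: ((NOT 1 IMPLIES (1 XOR 1)) AND ((NOT 1 IMPLIES 1) XOR NOT 1)) -> 1
  row 25 [11001]: ((NOT 1 IMPLIES (1 XOR 1)) AND ((NOT 1 IMPLIES 1) XOR NOT 1)) -> 1
  row 26 [11010]: ((NOT 1 IMPLIES (1 XOR 1)) AND ((NOT 1 IMPLIES 1) XOR NOT 1)) -> 1
  row 27 [11011]: ((NOT 1 IMPLIES (1 XOR 1)) AND ((NOT 1 IMPLIES 1) XOR NOT 1)) -> 1
  row 28 [11100]: ((NOT 1 IMPLIES (1 XOR 1)) AND ((NOT 1 IMPLIES 1) XOR NOT 1)) -> 1
  row 29 [11101]: ((NOT 1 IMPLIES (1 XOR 1)) AND ((NOT 1 IMPLIES 1) XOR NOT 1)) -> 1
  row 30 [11110]: ((NOT 1 IMPLIES (1 XOR 1)) AND ((NOT 1 IMPLIES 1) XOR NOT 1)) -> 1
  row 31 [11111]: ((NOT 1 IMPLIES (1 XOR 1)) AND ((NOT 1 IMPLIES 1) XOR NOT 1)) -> 1
Full result column, 4 rows per line (a,b,c fixed per line; d,e runs 00..11 left to right):
  rows 0-3 [a,b,c=000]: 0000  = hex 0
  rows 4-7 [a,b,c=001]: 0000  = hex 0
  rows 8-11 [a,b,c=010]: 0000  = hex 0
  rows 12-15 [a,b,c=011]: 0000  = hex 0
  rows 16-19 [a,b,c=100]: 1111  = hex F
  rows 20-23 [a,b,c=101]: 1111  = hex F
  rows 24-27 [a,b,c=110]: 1111  = hex F
  rows 28-31 [a,b,c=111]: 1111  = hex F
Output column (row 0 .. row 31) = 00000000000000001111111111111111
Output column grouped in 4s = 0000 0000 0000 0000 1111 1111 1111 1111 = 0x0000FFFF
Convert to decimal digit by digit (value = value*16 + digit):
  0 -> 0
  0*16 + 0 = 0
  0*16 + 0 = 0
  0*16 + 0 = 0
  0*16 + 15 (F) = 15
  15*16 + 15 (F) = 255
  255*16 + 15 (F) = 4095
  4095*16 + 15 (F) = 65535
Decimal = 65535

65535


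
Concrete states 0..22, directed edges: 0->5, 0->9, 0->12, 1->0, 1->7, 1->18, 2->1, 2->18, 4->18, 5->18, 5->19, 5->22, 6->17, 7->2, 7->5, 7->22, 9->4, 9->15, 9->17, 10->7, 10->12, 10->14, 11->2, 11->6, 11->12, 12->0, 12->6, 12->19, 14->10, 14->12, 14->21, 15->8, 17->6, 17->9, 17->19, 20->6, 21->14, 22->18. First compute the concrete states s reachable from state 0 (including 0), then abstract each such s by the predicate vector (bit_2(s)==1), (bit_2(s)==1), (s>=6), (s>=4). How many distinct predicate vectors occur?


BFS from 0:
Concrete reachable: {0, 4, 5, 6, 8, 9, 12, 15, 17, 18, 19, 22}
Abstract via predicates (bit_2(s)==1), (bit_2(s)==1), (s>=6), (s>=4):
  (0,0,0,0) <- {0}
  (0,0,1,1) <- {8, 9, 17, 18, 19}
  (1,1,0,1) <- {4, 5}
  (1,1,1,1) <- {6, 12, 15, 22}
Distinct abstract states = 4

4


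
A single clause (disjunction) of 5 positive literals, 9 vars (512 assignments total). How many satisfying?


Step 1: Total=2^9=512
Step 2: Unsat when all 5 false: 2^4=16
Step 3: Sat=512-16=496

496


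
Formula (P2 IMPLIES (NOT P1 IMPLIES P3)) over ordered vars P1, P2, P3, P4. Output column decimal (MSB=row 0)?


Formula: (P2 IMPLIES (NOT P1 IMPLIES P3)) over P1, P2, P3, P4 (16 rows)
Evaluate each row (bits = P1,P2,P3,P4, MSB first):
  row 0 [0000]: (0 IMPLIES (NOT 0 IMPLIES 0)) -> 1
  row 1 [0001]: (0 IMPLIES (NOT 0 IMPLIES 0)) -> 1
  row 2 [0010]: (0 IMPLIES (NOT 0 IMPLIES 1)) -> 1
  row 3 [0011]: (0 IMPLIES (NOT 0 IMPLIES 1)) -> 1
  row 4 [0100]: (1 IMPLIES (NOT 0 IMPLIES 0)) -> 0
  row 5 [0101]: (1 IMPLIES (NOT 0 IMPLIES 0)) -> 0
  row 6 [0110]: (1 IMPLIES (NOT 0 IMPLIES 1)) -> 1
  row 7 [0111]: (1 IMPLIES (NOT 0 IMPLIES 1)) -> 1
  row 8 [1000]: (0 IMPLIES (NOT 1 IMPLIES 0)) -> 1
  row 9 [1001]: (0 IMPLIES (NOT 1 IMPLIES 0)) -> 1
  row 10 [1010]: (0 IMPLIES (NOT 1 IMPLIES 1)) -> 1
  row 11 [1011]: (0 IMPLIES (NOT 1 IMPLIES 1)) -> 1
  row 12 [1100]: (1 IMPLIES (NOT 1 IMPLIES 0)) -> 1
  row 13 [1101]: (1 IMPLIES (NOT 1 IMPLIES 0)) -> 1
  row 14 [1110]: (1 IMPLIES (NOT 1 IMPLIES 1)) -> 1
  row 15 [1111]: (1 IMPLIES (NOT 1 IMPLIES 1)) -> 1
Full result column, 4 rows per line (P1,P2 fixed per line; P3,P4 runs 00..11 left to right):
  rows 0-3 [P1,P2=00]: 1111  = hex F
  rows 4-7 [P1,P2=01]: 0011  = hex 3
  rows 8-11 [P1,P2=10]: 1111  = hex F
  rows 12-15 [P1,P2=11]: 1111  = hex F
Output column (row 0 .. row 15) = 1111001111111111
Output column grouped in 4s = 1111 0011 1111 1111 = 0xF3FF
Convert to decimal digit by digit (value = value*16 + digit):
  F -> 15
  15*16 + 3 = 243
  243*16 + 15 (F) = 3903
  3903*16 + 15 (F) = 62463
Decimal = 62463

62463


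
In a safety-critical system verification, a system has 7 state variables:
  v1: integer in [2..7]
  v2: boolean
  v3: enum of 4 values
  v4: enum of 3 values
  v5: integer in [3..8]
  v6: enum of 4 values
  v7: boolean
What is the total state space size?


State space = product of domain sizes of all variables.
Domain sizes:
  v1 (integer in [2..7]): 6
  v2 (boolean): 2
  v3 (enum of 4 values): 4
  v4 (enum of 3 values): 3
  v5 (integer in [3..8]): 6
  v6 (enum of 4 values): 4
  v7 (boolean): 2
Product = 6 * 2 * 4 * 3 * 6 * 4 * 2 = 6912

6912
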